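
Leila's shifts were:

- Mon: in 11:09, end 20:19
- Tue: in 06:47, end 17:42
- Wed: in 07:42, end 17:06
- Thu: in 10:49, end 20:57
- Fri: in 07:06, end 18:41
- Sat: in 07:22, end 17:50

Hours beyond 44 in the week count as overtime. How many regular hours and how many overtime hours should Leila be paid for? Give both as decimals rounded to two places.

Mon: 11:09–20:19 = 9 h 10 min
Tue: 06:47–17:42 = 10 h 55 min
Wed: 07:42–17:06 = 9 h 24 min
Thu: 10:49–20:57 = 10 h 8 min
Fri: 07:06–18:41 = 11 h 35 min
Sat: 07:22–17:50 = 10 h 28 min
Total worked: 61 h 40 min = 61.67 h.
Threshold 44 h → overtime 17 h 40 min, regular 44 h 0 min.

Regular 44.00 hours, overtime 17.67 hours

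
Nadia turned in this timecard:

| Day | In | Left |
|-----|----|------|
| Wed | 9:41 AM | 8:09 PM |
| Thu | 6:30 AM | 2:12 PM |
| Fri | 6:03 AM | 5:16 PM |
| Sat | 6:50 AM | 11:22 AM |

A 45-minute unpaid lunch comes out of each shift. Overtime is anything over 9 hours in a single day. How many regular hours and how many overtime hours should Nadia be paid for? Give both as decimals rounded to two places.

Regular 28.73 hours, overtime 2.18 hours

Wed: 9:41 AM–8:09 PM = 10 h 28 min; less 45 min break → 9 h 43 min
Thu: 6:30 AM–2:12 PM = 7 h 42 min; less 45 min break → 6 h 57 min
Fri: 6:03 AM–5:16 PM = 11 h 13 min; less 45 min break → 10 h 28 min
Sat: 6:50 AM–11:22 AM = 4 h 32 min; less 45 min break → 3 h 47 min
Wed reg 9 h 0 min / OT 0 h 43 min; Thu reg 6 h 57 min / OT 0 h 0 min; Fri reg 9 h 0 min / OT 1 h 28 min; Sat reg 3 h 47 min / OT 0 h 0 min.
Totals: regular 28 h 44 min, overtime 2 h 11 min.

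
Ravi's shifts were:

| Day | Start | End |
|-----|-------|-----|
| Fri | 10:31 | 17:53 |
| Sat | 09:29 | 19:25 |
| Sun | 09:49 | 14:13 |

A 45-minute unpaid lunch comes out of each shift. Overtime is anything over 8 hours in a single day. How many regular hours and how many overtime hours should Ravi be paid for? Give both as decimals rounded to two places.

Fri: 10:31–17:53 = 7 h 22 min; less 45 min break → 6 h 37 min
Sat: 09:29–19:25 = 9 h 56 min; less 45 min break → 9 h 11 min
Sun: 09:49–14:13 = 4 h 24 min; less 45 min break → 3 h 39 min
Fri reg 6 h 37 min / OT 0 h 0 min; Sat reg 8 h 0 min / OT 1 h 11 min; Sun reg 3 h 39 min / OT 0 h 0 min.
Totals: regular 18 h 16 min, overtime 1 h 11 min.

Regular 18.27 hours, overtime 1.18 hours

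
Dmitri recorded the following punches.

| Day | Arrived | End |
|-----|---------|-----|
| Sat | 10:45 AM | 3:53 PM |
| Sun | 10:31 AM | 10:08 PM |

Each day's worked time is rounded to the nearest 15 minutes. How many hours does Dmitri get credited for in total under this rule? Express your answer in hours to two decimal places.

Sat: 10:45 AM–3:53 PM = 5 h 8 min → rounds to 5 h 15 min
Sun: 10:31 AM–10:08 PM = 11 h 37 min → rounds to 11 h 30 min
Total credited: 16 h 45 min.

16.75 hours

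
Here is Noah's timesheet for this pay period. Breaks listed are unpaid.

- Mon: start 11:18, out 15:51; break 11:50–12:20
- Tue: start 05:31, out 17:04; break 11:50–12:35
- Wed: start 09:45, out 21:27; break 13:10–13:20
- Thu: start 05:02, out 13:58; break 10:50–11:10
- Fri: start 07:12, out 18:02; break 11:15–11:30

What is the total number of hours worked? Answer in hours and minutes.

45 h 34 min

Mon: 11:18–15:51 = 4 h 33 min; less 30 min break → 4 h 3 min
Tue: 05:31–17:04 = 11 h 33 min; less 45 min break → 10 h 48 min
Wed: 09:45–21:27 = 11 h 42 min; less 10 min break → 11 h 32 min
Thu: 05:02–13:58 = 8 h 56 min; less 20 min break → 8 h 36 min
Fri: 07:12–18:02 = 10 h 50 min; less 15 min break → 10 h 35 min
Total: 4 h 3 min + 10 h 48 min + 11 h 32 min + 8 h 36 min + 10 h 35 min = 45 h 34 min.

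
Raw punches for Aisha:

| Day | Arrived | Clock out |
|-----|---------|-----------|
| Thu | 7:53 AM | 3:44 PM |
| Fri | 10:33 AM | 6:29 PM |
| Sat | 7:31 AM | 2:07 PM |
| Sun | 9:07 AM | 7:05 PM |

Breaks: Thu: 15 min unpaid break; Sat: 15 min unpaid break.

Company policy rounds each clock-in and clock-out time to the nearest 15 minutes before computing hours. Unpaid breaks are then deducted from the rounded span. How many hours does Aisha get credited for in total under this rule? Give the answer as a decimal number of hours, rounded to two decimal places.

31.75 hours

Thu: in 7:53 AM→8:00 AM, out 3:44 PM→3:45 PM; 7 h 45 min − 15 min = 7 h 30 min
Fri: in 10:33 AM→10:30 AM, out 6:29 PM→6:30 PM; 8 h 0 min
Sat: in 7:31 AM→7:30 AM, out 2:07 PM→2:00 PM; 6 h 30 min − 15 min = 6 h 15 min
Sun: in 9:07 AM→9:00 AM, out 7:05 PM→7:00 PM; 10 h 0 min
Total credited: 31 h 45 min.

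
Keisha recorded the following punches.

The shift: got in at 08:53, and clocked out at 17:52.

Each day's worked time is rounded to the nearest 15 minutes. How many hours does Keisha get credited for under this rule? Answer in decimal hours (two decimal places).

The shift: 08:53–17:52 = 8 h 59 min → rounds to 9 h 0 min

9.00 hours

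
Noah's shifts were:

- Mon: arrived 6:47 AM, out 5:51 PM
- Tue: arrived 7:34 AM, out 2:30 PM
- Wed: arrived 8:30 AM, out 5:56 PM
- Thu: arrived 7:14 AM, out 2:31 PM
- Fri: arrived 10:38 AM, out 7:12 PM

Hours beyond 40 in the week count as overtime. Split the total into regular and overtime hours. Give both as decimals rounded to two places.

Mon: 6:47 AM–5:51 PM = 11 h 4 min
Tue: 7:34 AM–2:30 PM = 6 h 56 min
Wed: 8:30 AM–5:56 PM = 9 h 26 min
Thu: 7:14 AM–2:31 PM = 7 h 17 min
Fri: 10:38 AM–7:12 PM = 8 h 34 min
Total worked: 43 h 17 min = 43.28 h.
Threshold 40 h → overtime 3 h 17 min, regular 40 h 0 min.

Regular 40.00 hours, overtime 3.28 hours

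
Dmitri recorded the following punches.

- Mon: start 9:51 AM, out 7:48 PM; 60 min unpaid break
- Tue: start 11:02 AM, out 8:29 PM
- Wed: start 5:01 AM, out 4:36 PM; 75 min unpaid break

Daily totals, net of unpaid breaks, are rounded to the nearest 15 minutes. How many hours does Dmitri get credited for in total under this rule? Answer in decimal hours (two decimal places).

28.75 hours

Mon: 9:51 AM–7:48 PM = 9 h 57 min − 60 min = 8 h 57 min → rounds to 9 h 0 min
Tue: 11:02 AM–8:29 PM = 9 h 27 min → rounds to 9 h 30 min
Wed: 5:01 AM–4:36 PM = 11 h 35 min − 75 min = 10 h 20 min → rounds to 10 h 15 min
Total credited: 28 h 45 min.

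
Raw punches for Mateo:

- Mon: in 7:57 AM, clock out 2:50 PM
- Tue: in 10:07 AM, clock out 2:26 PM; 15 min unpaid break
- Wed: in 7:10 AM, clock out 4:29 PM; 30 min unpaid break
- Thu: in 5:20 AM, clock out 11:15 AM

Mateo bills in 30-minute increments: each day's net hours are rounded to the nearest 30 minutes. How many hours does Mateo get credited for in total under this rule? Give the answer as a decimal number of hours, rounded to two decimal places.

Mon: 7:57 AM–2:50 PM = 6 h 53 min → rounds to 7 h 0 min
Tue: 10:07 AM–2:26 PM = 4 h 19 min − 15 min = 4 h 4 min → rounds to 4 h 0 min
Wed: 7:10 AM–4:29 PM = 9 h 19 min − 30 min = 8 h 49 min → rounds to 9 h 0 min
Thu: 5:20 AM–11:15 AM = 5 h 55 min → rounds to 6 h 0 min
Total credited: 26 h 0 min.

26.00 hours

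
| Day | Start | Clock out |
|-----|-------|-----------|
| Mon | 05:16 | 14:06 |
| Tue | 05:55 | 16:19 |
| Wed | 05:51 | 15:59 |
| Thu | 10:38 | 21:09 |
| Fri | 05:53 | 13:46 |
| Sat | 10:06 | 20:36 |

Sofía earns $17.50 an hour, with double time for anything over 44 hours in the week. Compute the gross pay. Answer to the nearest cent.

Mon: 05:16–14:06 = 8 h 50 min
Tue: 05:55–16:19 = 10 h 24 min
Wed: 05:51–15:59 = 10 h 8 min
Thu: 10:38–21:09 = 10 h 31 min
Fri: 05:53–13:46 = 7 h 53 min
Sat: 10:06–20:36 = 10 h 30 min
Total worked: 58 h 16 min = 3496 min.
Regular 44 h 0 min = 2640 min at $17.50/h; overtime 14 h 16 min = 856 min at $35.00/h.
Pay = (2640 × $17.50 + 856 × $35.00) ÷ 60 = $1269.33.

$1269.33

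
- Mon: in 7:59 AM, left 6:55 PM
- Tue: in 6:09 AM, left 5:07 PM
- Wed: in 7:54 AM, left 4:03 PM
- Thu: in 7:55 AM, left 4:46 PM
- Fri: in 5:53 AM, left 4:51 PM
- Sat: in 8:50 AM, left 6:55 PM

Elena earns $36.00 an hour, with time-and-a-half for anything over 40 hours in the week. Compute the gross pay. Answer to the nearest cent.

Mon: 7:59 AM–6:55 PM = 10 h 56 min
Tue: 6:09 AM–5:07 PM = 10 h 58 min
Wed: 7:54 AM–4:03 PM = 8 h 9 min
Thu: 7:55 AM–4:46 PM = 8 h 51 min
Fri: 5:53 AM–4:51 PM = 10 h 58 min
Sat: 8:50 AM–6:55 PM = 10 h 5 min
Total worked: 59 h 57 min = 3597 min.
Regular 40 h 0 min = 2400 min at $36.00/h; overtime 19 h 57 min = 1197 min at $54.00/h.
Pay = (2400 × $36.00 + 1197 × $54.00) ÷ 60 = $2517.30.

$2517.30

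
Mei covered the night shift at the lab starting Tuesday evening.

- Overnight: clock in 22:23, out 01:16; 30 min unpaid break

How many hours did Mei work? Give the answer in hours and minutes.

2 h 23 min

Overnight: 22:23 → midnight = 1 h 37 min; midnight → 01:16 = 1 h 16 min; span 2 h 53 min; less 30 min break → 2 h 23 min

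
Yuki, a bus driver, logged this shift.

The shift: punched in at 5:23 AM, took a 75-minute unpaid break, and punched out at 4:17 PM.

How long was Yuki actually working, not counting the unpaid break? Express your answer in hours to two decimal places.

9.65 hours

The shift: 5:23 AM–4:17 PM = 10 h 54 min; less 75 min break → 9 h 39 min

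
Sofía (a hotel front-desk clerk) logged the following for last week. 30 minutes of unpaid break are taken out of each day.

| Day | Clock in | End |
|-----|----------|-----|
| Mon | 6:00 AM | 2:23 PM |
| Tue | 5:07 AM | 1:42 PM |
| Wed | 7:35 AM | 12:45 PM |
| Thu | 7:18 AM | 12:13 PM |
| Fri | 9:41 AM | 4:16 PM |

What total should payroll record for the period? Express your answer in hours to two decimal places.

Mon: 6:00 AM–2:23 PM = 8 h 23 min; less 30 min break → 7 h 53 min
Tue: 5:07 AM–1:42 PM = 8 h 35 min; less 30 min break → 8 h 5 min
Wed: 7:35 AM–12:45 PM = 5 h 10 min; less 30 min break → 4 h 40 min
Thu: 7:18 AM–12:13 PM = 4 h 55 min; less 30 min break → 4 h 25 min
Fri: 9:41 AM–4:16 PM = 6 h 35 min; less 30 min break → 6 h 5 min
Total: 7 h 53 min + 8 h 5 min + 4 h 40 min + 4 h 25 min + 6 h 5 min = 31 h 8 min.

31.13 hours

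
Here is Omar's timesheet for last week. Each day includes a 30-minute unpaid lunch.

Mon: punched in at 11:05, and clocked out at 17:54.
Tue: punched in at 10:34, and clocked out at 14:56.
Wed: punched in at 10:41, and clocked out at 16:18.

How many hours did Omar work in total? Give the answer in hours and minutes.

15 h 18 min

Mon: 11:05–17:54 = 6 h 49 min; less 30 min break → 6 h 19 min
Tue: 10:34–14:56 = 4 h 22 min; less 30 min break → 3 h 52 min
Wed: 10:41–16:18 = 5 h 37 min; less 30 min break → 5 h 7 min
Total: 6 h 19 min + 3 h 52 min + 5 h 7 min = 15 h 18 min.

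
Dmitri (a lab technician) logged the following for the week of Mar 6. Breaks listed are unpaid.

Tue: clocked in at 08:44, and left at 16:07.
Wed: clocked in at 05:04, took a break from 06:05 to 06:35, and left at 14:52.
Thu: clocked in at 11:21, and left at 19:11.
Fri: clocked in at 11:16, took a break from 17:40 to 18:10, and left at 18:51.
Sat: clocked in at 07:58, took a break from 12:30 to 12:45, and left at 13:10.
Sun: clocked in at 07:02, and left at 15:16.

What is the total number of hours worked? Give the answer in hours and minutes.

Tue: 08:44–16:07 = 7 h 23 min
Wed: 05:04–14:52 = 9 h 48 min; less 30 min break → 9 h 18 min
Thu: 11:21–19:11 = 7 h 50 min
Fri: 11:16–18:51 = 7 h 35 min; less 30 min break → 7 h 5 min
Sat: 07:58–13:10 = 5 h 12 min; less 15 min break → 4 h 57 min
Sun: 07:02–15:16 = 8 h 14 min
Total: 7 h 23 min + 9 h 18 min + 7 h 50 min + 7 h 5 min + 4 h 57 min + 8 h 14 min = 44 h 47 min.

44 h 47 min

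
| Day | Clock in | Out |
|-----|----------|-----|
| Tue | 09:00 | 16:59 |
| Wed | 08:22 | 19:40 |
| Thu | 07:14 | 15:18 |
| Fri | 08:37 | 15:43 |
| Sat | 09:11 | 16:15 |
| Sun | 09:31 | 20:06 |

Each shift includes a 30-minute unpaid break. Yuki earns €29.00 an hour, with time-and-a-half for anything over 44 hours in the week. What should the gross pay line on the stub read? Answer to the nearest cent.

€1497.85

Tue: 09:00–16:59 = 7 h 59 min; less 30 min break → 7 h 29 min
Wed: 08:22–19:40 = 11 h 18 min; less 30 min break → 10 h 48 min
Thu: 07:14–15:18 = 8 h 4 min; less 30 min break → 7 h 34 min
Fri: 08:37–15:43 = 7 h 6 min; less 30 min break → 6 h 36 min
Sat: 09:11–16:15 = 7 h 4 min; less 30 min break → 6 h 34 min
Sun: 09:31–20:06 = 10 h 35 min; less 30 min break → 10 h 5 min
Total worked: 49 h 6 min = 2946 min.
Regular 44 h 0 min = 2640 min at €29.00/h; overtime 5 h 6 min = 306 min at €43.50/h.
Pay = (2640 × €29.00 + 306 × €43.50) ÷ 60 = €1497.85.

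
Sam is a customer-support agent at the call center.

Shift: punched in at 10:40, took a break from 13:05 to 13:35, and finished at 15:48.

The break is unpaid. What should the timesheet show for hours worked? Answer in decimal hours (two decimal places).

4.63 hours

Shift: 10:40–15:48 = 5 h 8 min; less 30 min break → 4 h 38 min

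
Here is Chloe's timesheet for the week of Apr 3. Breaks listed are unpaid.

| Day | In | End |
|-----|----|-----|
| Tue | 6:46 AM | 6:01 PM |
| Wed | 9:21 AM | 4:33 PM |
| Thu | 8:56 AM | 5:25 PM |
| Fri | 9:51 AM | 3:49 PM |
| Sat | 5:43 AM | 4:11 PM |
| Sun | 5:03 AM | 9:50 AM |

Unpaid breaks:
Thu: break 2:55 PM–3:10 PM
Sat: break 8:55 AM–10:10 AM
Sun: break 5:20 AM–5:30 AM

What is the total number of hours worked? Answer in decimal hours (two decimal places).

46.48 hours

Tue: 6:46 AM–6:01 PM = 11 h 15 min
Wed: 9:21 AM–4:33 PM = 7 h 12 min
Thu: 8:56 AM–5:25 PM = 8 h 29 min; less 15 min break → 8 h 14 min
Fri: 9:51 AM–3:49 PM = 5 h 58 min
Sat: 5:43 AM–4:11 PM = 10 h 28 min; less 75 min break → 9 h 13 min
Sun: 5:03 AM–9:50 AM = 4 h 47 min; less 10 min break → 4 h 37 min
Total: 11 h 15 min + 7 h 12 min + 8 h 14 min + 5 h 58 min + 9 h 13 min + 4 h 37 min = 46 h 29 min.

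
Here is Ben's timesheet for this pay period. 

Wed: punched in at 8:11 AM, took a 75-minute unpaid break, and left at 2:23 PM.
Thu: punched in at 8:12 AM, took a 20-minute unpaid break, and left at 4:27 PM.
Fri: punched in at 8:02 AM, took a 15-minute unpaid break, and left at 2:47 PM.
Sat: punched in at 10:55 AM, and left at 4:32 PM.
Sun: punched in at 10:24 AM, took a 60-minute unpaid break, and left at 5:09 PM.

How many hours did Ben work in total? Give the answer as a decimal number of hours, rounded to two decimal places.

Wed: 8:11 AM–2:23 PM = 6 h 12 min; less 75 min break → 4 h 57 min
Thu: 8:12 AM–4:27 PM = 8 h 15 min; less 20 min break → 7 h 55 min
Fri: 8:02 AM–2:47 PM = 6 h 45 min; less 15 min break → 6 h 30 min
Sat: 10:55 AM–4:32 PM = 5 h 37 min
Sun: 10:24 AM–5:09 PM = 6 h 45 min; less 60 min break → 5 h 45 min
Total: 4 h 57 min + 7 h 55 min + 6 h 30 min + 5 h 37 min + 5 h 45 min = 30 h 44 min.

30.73 hours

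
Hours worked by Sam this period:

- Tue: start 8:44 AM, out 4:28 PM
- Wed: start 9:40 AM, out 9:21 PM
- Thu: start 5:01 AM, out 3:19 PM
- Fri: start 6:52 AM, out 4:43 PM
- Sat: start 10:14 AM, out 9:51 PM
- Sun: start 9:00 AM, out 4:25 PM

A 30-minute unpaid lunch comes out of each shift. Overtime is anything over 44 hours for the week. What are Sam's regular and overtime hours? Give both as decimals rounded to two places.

Regular 44.00 hours, overtime 11.60 hours

Tue: 8:44 AM–4:28 PM = 7 h 44 min; less 30 min break → 7 h 14 min
Wed: 9:40 AM–9:21 PM = 11 h 41 min; less 30 min break → 11 h 11 min
Thu: 5:01 AM–3:19 PM = 10 h 18 min; less 30 min break → 9 h 48 min
Fri: 6:52 AM–4:43 PM = 9 h 51 min; less 30 min break → 9 h 21 min
Sat: 10:14 AM–9:51 PM = 11 h 37 min; less 30 min break → 11 h 7 min
Sun: 9:00 AM–4:25 PM = 7 h 25 min; less 30 min break → 6 h 55 min
Total worked: 55 h 36 min = 55.60 h.
Threshold 44 h → overtime 11 h 36 min, regular 44 h 0 min.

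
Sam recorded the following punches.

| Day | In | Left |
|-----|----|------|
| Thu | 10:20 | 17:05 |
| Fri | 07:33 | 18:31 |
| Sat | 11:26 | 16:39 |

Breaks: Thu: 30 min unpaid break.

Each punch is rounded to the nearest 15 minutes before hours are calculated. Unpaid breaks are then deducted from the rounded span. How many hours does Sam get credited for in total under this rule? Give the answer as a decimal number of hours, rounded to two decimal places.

22.50 hours

Thu: in 10:20→10:15, out 17:05→17:00; 6 h 45 min − 30 min = 6 h 15 min
Fri: in 07:33→07:30, out 18:31→18:30; 11 h 0 min
Sat: in 11:26→11:30, out 16:39→16:45; 5 h 15 min
Total credited: 22 h 30 min.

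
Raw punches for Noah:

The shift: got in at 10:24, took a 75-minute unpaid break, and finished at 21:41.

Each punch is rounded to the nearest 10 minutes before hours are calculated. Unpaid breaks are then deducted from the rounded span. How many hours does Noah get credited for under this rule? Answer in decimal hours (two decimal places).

The shift: in 10:24→10:20, out 21:41→21:40; 11 h 20 min − 75 min = 10 h 5 min

10.08 hours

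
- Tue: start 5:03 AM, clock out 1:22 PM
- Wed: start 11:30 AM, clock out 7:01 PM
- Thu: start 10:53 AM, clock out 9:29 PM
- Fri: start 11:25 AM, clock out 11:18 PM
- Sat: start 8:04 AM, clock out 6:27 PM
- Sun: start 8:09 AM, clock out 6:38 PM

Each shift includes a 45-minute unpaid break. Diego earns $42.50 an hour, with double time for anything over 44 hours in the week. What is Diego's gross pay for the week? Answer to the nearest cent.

Tue: 5:03 AM–1:22 PM = 8 h 19 min; less 45 min break → 7 h 34 min
Wed: 11:30 AM–7:01 PM = 7 h 31 min; less 45 min break → 6 h 46 min
Thu: 10:53 AM–9:29 PM = 10 h 36 min; less 45 min break → 9 h 51 min
Fri: 11:25 AM–11:18 PM = 11 h 53 min; less 45 min break → 11 h 8 min
Sat: 8:04 AM–6:27 PM = 10 h 23 min; less 45 min break → 9 h 38 min
Sun: 8:09 AM–6:38 PM = 10 h 29 min; less 45 min break → 9 h 44 min
Total worked: 54 h 41 min = 3281 min.
Regular 44 h 0 min = 2640 min at $42.50/h; overtime 10 h 41 min = 641 min at $85.00/h.
Pay = (2640 × $42.50 + 641 × $85.00) ÷ 60 = $2778.08.

$2778.08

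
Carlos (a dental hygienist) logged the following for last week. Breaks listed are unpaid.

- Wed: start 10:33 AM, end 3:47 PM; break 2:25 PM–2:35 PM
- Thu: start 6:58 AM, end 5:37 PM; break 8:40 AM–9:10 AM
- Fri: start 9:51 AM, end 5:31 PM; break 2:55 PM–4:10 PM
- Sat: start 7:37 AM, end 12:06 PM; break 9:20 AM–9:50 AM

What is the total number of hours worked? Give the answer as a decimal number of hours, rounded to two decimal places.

Wed: 10:33 AM–3:47 PM = 5 h 14 min; less 10 min break → 5 h 4 min
Thu: 6:58 AM–5:37 PM = 10 h 39 min; less 30 min break → 10 h 9 min
Fri: 9:51 AM–5:31 PM = 7 h 40 min; less 75 min break → 6 h 25 min
Sat: 7:37 AM–12:06 PM = 4 h 29 min; less 30 min break → 3 h 59 min
Total: 5 h 4 min + 10 h 9 min + 6 h 25 min + 3 h 59 min = 25 h 37 min.

25.62 hours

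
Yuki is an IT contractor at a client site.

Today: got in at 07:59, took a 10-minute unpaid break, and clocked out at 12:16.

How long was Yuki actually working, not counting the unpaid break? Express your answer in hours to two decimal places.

Today: 07:59–12:16 = 4 h 17 min; less 10 min break → 4 h 7 min

4.12 hours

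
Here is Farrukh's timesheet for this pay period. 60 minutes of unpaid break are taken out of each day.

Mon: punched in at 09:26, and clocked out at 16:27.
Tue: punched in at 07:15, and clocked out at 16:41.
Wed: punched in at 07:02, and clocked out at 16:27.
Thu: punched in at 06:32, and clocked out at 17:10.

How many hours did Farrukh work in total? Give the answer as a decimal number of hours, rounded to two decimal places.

Mon: 09:26–16:27 = 7 h 1 min; less 60 min break → 6 h 1 min
Tue: 07:15–16:41 = 9 h 26 min; less 60 min break → 8 h 26 min
Wed: 07:02–16:27 = 9 h 25 min; less 60 min break → 8 h 25 min
Thu: 06:32–17:10 = 10 h 38 min; less 60 min break → 9 h 38 min
Total: 6 h 1 min + 8 h 26 min + 8 h 25 min + 9 h 38 min = 32 h 30 min.

32.50 hours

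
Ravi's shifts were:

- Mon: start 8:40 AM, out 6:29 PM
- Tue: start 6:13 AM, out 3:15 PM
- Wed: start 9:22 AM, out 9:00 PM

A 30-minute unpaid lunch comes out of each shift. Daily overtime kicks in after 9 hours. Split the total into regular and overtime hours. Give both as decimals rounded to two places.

Mon: 8:40 AM–6:29 PM = 9 h 49 min; less 30 min break → 9 h 19 min
Tue: 6:13 AM–3:15 PM = 9 h 2 min; less 30 min break → 8 h 32 min
Wed: 9:22 AM–9:00 PM = 11 h 38 min; less 30 min break → 11 h 8 min
Mon reg 9 h 0 min / OT 0 h 19 min; Tue reg 8 h 32 min / OT 0 h 0 min; Wed reg 9 h 0 min / OT 2 h 8 min.
Totals: regular 26 h 32 min, overtime 2 h 27 min.

Regular 26.53 hours, overtime 2.45 hours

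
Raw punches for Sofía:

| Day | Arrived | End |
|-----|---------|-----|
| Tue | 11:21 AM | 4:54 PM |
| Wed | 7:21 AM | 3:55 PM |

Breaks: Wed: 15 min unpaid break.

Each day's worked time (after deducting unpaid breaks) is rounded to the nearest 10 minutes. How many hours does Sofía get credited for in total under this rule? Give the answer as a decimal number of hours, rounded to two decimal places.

13.83 hours

Tue: 11:21 AM–4:54 PM = 5 h 33 min → rounds to 5 h 30 min
Wed: 7:21 AM–3:55 PM = 8 h 34 min − 15 min = 8 h 19 min → rounds to 8 h 20 min
Total credited: 13 h 50 min.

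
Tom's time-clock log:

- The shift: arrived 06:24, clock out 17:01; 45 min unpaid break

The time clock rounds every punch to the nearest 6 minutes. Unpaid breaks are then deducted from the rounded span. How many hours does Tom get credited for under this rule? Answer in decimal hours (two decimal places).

9.85 hours

The shift: in 06:24→06:24, out 17:01→17:00; 10 h 36 min − 45 min = 9 h 51 min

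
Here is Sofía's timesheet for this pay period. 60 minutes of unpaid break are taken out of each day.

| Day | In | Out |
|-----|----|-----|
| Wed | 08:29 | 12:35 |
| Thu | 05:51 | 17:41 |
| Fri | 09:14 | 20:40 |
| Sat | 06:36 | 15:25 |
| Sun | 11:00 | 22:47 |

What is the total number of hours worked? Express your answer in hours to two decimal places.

42.97 hours

Wed: 08:29–12:35 = 4 h 6 min; less 60 min break → 3 h 6 min
Thu: 05:51–17:41 = 11 h 50 min; less 60 min break → 10 h 50 min
Fri: 09:14–20:40 = 11 h 26 min; less 60 min break → 10 h 26 min
Sat: 06:36–15:25 = 8 h 49 min; less 60 min break → 7 h 49 min
Sun: 11:00–22:47 = 11 h 47 min; less 60 min break → 10 h 47 min
Total: 3 h 6 min + 10 h 50 min + 10 h 26 min + 7 h 49 min + 10 h 47 min = 42 h 58 min.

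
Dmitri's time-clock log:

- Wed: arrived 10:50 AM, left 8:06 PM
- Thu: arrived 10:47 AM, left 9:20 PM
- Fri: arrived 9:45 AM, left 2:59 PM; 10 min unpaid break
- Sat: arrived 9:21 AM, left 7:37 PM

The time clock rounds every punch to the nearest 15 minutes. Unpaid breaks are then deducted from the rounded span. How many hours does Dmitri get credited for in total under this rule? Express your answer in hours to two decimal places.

35.08 hours

Wed: in 10:50 AM→10:45 AM, out 8:06 PM→8:00 PM; 9 h 15 min
Thu: in 10:47 AM→10:45 AM, out 9:20 PM→9:15 PM; 10 h 30 min
Fri: in 9:45 AM→9:45 AM, out 2:59 PM→3:00 PM; 5 h 15 min − 10 min = 5 h 5 min
Sat: in 9:21 AM→9:15 AM, out 7:37 PM→7:30 PM; 10 h 15 min
Total credited: 35 h 5 min.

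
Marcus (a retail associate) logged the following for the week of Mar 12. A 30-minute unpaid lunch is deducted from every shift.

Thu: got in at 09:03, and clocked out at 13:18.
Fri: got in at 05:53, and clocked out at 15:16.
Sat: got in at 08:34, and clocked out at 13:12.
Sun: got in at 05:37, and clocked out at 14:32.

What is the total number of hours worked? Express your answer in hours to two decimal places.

25.18 hours

Thu: 09:03–13:18 = 4 h 15 min; less 30 min break → 3 h 45 min
Fri: 05:53–15:16 = 9 h 23 min; less 30 min break → 8 h 53 min
Sat: 08:34–13:12 = 4 h 38 min; less 30 min break → 4 h 8 min
Sun: 05:37–14:32 = 8 h 55 min; less 30 min break → 8 h 25 min
Total: 3 h 45 min + 8 h 53 min + 4 h 8 min + 8 h 25 min = 25 h 11 min.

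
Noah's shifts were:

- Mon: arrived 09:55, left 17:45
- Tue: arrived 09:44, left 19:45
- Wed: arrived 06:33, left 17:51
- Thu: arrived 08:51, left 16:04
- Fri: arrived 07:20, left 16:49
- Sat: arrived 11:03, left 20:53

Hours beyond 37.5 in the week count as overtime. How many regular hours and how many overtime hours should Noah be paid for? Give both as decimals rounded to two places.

Regular 37.50 hours, overtime 18.18 hours

Mon: 09:55–17:45 = 7 h 50 min
Tue: 09:44–19:45 = 10 h 1 min
Wed: 06:33–17:51 = 11 h 18 min
Thu: 08:51–16:04 = 7 h 13 min
Fri: 07:20–16:49 = 9 h 29 min
Sat: 11:03–20:53 = 9 h 50 min
Total worked: 55 h 41 min = 55.68 h.
Threshold 37.5 h → overtime 18 h 11 min, regular 37 h 30 min.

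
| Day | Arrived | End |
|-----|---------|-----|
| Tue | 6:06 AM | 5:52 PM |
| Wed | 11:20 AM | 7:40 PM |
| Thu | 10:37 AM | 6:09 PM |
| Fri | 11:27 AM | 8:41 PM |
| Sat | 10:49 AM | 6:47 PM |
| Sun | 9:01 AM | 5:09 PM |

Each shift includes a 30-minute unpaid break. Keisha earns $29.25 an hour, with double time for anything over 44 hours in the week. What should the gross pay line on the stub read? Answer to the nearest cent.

Tue: 6:06 AM–5:52 PM = 11 h 46 min; less 30 min break → 11 h 16 min
Wed: 11:20 AM–7:40 PM = 8 h 20 min; less 30 min break → 7 h 50 min
Thu: 10:37 AM–6:09 PM = 7 h 32 min; less 30 min break → 7 h 2 min
Fri: 11:27 AM–8:41 PM = 9 h 14 min; less 30 min break → 8 h 44 min
Sat: 10:49 AM–6:47 PM = 7 h 58 min; less 30 min break → 7 h 28 min
Sun: 9:01 AM–5:09 PM = 8 h 8 min; less 30 min break → 7 h 38 min
Total worked: 49 h 58 min = 2998 min.
Regular 44 h 0 min = 2640 min at $29.25/h; overtime 5 h 58 min = 358 min at $58.50/h.
Pay = (2640 × $29.25 + 358 × $58.50) ÷ 60 = $1636.05.

$1636.05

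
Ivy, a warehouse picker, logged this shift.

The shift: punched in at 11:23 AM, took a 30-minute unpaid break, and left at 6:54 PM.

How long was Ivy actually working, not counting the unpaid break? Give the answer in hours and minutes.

The shift: 11:23 AM–6:54 PM = 7 h 31 min; less 30 min break → 7 h 1 min

7 h 1 min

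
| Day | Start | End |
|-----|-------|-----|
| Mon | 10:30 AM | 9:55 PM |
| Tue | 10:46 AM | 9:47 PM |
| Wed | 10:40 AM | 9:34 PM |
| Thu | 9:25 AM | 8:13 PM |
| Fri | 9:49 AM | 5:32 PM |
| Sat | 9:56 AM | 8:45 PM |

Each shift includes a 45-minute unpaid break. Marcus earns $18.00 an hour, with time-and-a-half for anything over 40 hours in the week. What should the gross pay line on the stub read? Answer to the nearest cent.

Mon: 10:30 AM–9:55 PM = 11 h 25 min; less 45 min break → 10 h 40 min
Tue: 10:46 AM–9:47 PM = 11 h 1 min; less 45 min break → 10 h 16 min
Wed: 10:40 AM–9:34 PM = 10 h 54 min; less 45 min break → 10 h 9 min
Thu: 9:25 AM–8:13 PM = 10 h 48 min; less 45 min break → 10 h 3 min
Fri: 9:49 AM–5:32 PM = 7 h 43 min; less 45 min break → 6 h 58 min
Sat: 9:56 AM–8:45 PM = 10 h 49 min; less 45 min break → 10 h 4 min
Total worked: 58 h 10 min = 3490 min.
Regular 40 h 0 min = 2400 min at $18.00/h; overtime 18 h 10 min = 1090 min at $27.00/h.
Pay = (2400 × $18.00 + 1090 × $27.00) ÷ 60 = $1210.50.

$1210.50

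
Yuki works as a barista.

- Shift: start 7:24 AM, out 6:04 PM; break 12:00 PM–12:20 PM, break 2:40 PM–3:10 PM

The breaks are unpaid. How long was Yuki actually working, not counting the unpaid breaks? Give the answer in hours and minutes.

9 h 50 min

Shift: 7:24 AM–6:04 PM = 10 h 40 min; less 50 min break → 9 h 50 min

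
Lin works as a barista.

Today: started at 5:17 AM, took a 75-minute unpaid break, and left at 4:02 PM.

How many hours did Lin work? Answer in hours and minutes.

9 h 30 min

Today: 5:17 AM–4:02 PM = 10 h 45 min; less 75 min break → 9 h 30 min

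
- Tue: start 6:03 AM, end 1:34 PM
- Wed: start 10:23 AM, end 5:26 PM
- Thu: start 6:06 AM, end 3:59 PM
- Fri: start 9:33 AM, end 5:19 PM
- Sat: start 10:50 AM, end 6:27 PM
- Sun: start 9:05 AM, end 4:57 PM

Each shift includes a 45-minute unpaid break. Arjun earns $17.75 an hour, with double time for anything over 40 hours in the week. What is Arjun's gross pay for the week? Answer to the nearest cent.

$823.60

Tue: 6:03 AM–1:34 PM = 7 h 31 min; less 45 min break → 6 h 46 min
Wed: 10:23 AM–5:26 PM = 7 h 3 min; less 45 min break → 6 h 18 min
Thu: 6:06 AM–3:59 PM = 9 h 53 min; less 45 min break → 9 h 8 min
Fri: 9:33 AM–5:19 PM = 7 h 46 min; less 45 min break → 7 h 1 min
Sat: 10:50 AM–6:27 PM = 7 h 37 min; less 45 min break → 6 h 52 min
Sun: 9:05 AM–4:57 PM = 7 h 52 min; less 45 min break → 7 h 7 min
Total worked: 43 h 12 min = 2592 min.
Regular 40 h 0 min = 2400 min at $17.75/h; overtime 3 h 12 min = 192 min at $35.50/h.
Pay = (2400 × $17.75 + 192 × $35.50) ÷ 60 = $823.60.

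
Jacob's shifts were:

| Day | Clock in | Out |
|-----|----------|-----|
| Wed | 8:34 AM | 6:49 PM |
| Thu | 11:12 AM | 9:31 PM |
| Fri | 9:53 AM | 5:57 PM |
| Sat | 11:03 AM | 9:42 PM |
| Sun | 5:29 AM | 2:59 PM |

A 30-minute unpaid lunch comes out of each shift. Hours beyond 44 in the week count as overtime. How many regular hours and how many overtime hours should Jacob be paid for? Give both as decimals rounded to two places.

Wed: 8:34 AM–6:49 PM = 10 h 15 min; less 30 min break → 9 h 45 min
Thu: 11:12 AM–9:31 PM = 10 h 19 min; less 30 min break → 9 h 49 min
Fri: 9:53 AM–5:57 PM = 8 h 4 min; less 30 min break → 7 h 34 min
Sat: 11:03 AM–9:42 PM = 10 h 39 min; less 30 min break → 10 h 9 min
Sun: 5:29 AM–2:59 PM = 9 h 30 min; less 30 min break → 9 h 0 min
Total worked: 46 h 17 min = 46.28 h.
Threshold 44 h → overtime 2 h 17 min, regular 44 h 0 min.

Regular 44.00 hours, overtime 2.28 hours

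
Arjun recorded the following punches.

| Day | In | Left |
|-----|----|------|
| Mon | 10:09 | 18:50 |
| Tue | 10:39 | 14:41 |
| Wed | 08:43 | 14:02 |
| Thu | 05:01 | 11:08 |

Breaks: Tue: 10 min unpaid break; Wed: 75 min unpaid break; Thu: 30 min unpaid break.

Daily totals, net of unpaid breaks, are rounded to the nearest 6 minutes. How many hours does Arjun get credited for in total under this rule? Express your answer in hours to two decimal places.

Mon: 10:09–18:50 = 8 h 41 min → rounds to 8 h 42 min
Tue: 10:39–14:41 = 4 h 2 min − 10 min = 3 h 52 min → rounds to 3 h 54 min
Wed: 08:43–14:02 = 5 h 19 min − 75 min = 4 h 4 min → rounds to 4 h 6 min
Thu: 05:01–11:08 = 6 h 7 min − 30 min = 5 h 37 min → rounds to 5 h 36 min
Total credited: 22 h 18 min.

22.30 hours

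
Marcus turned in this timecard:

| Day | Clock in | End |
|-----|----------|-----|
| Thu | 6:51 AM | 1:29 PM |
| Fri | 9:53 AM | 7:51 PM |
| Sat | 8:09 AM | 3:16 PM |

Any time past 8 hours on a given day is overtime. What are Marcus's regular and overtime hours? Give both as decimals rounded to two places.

Thu: 6:51 AM–1:29 PM = 6 h 38 min
Fri: 9:53 AM–7:51 PM = 9 h 58 min
Sat: 8:09 AM–3:16 PM = 7 h 7 min
Thu reg 6 h 38 min / OT 0 h 0 min; Fri reg 8 h 0 min / OT 1 h 58 min; Sat reg 7 h 7 min / OT 0 h 0 min.
Totals: regular 21 h 45 min, overtime 1 h 58 min.

Regular 21.75 hours, overtime 1.97 hours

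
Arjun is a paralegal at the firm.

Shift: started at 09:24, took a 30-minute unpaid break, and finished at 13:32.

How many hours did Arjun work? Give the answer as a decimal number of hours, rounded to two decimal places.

3.63 hours

Shift: 09:24–13:32 = 4 h 8 min; less 30 min break → 3 h 38 min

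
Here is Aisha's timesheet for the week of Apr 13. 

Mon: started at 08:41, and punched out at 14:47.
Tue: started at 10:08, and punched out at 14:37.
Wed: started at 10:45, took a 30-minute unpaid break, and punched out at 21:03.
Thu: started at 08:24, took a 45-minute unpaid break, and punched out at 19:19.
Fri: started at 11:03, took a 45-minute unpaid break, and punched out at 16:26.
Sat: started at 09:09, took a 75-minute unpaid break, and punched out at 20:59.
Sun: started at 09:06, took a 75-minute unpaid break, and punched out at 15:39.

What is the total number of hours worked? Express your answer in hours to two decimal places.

Mon: 08:41–14:47 = 6 h 6 min
Tue: 10:08–14:37 = 4 h 29 min
Wed: 10:45–21:03 = 10 h 18 min; less 30 min break → 9 h 48 min
Thu: 08:24–19:19 = 10 h 55 min; less 45 min break → 10 h 10 min
Fri: 11:03–16:26 = 5 h 23 min; less 45 min break → 4 h 38 min
Sat: 09:09–20:59 = 11 h 50 min; less 75 min break → 10 h 35 min
Sun: 09:06–15:39 = 6 h 33 min; less 75 min break → 5 h 18 min
Total: 6 h 6 min + 4 h 29 min + 9 h 48 min + 10 h 10 min + 4 h 38 min + 10 h 35 min + 5 h 18 min = 51 h 4 min.

51.07 hours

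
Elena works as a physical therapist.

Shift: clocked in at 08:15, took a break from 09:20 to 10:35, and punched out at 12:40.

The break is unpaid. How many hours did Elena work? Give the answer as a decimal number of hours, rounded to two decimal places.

3.17 hours

Shift: 08:15–12:40 = 4 h 25 min; less 75 min break → 3 h 10 min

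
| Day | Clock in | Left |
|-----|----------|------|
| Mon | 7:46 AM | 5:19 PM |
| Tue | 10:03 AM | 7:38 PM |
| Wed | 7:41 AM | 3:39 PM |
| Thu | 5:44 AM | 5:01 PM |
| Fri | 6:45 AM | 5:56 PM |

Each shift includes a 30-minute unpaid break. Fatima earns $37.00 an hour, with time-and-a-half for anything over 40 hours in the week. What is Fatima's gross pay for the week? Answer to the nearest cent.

$1872.20

Mon: 7:46 AM–5:19 PM = 9 h 33 min; less 30 min break → 9 h 3 min
Tue: 10:03 AM–7:38 PM = 9 h 35 min; less 30 min break → 9 h 5 min
Wed: 7:41 AM–3:39 PM = 7 h 58 min; less 30 min break → 7 h 28 min
Thu: 5:44 AM–5:01 PM = 11 h 17 min; less 30 min break → 10 h 47 min
Fri: 6:45 AM–5:56 PM = 11 h 11 min; less 30 min break → 10 h 41 min
Total worked: 47 h 4 min = 2824 min.
Regular 40 h 0 min = 2400 min at $37.00/h; overtime 7 h 4 min = 424 min at $55.50/h.
Pay = (2400 × $37.00 + 424 × $55.50) ÷ 60 = $1872.20.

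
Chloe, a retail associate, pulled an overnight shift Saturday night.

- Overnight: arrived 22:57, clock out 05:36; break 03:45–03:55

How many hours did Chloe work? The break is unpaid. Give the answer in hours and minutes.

6 h 29 min

Overnight: 22:57 → midnight = 1 h 3 min; midnight → 05:36 = 5 h 36 min; span 6 h 39 min; less 10 min break → 6 h 29 min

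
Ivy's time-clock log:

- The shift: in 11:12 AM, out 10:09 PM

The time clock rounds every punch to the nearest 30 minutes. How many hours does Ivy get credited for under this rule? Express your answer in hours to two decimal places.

11.00 hours

The shift: in 11:12 AM→11:00 AM, out 10:09 PM→10:00 PM; 11 h 0 min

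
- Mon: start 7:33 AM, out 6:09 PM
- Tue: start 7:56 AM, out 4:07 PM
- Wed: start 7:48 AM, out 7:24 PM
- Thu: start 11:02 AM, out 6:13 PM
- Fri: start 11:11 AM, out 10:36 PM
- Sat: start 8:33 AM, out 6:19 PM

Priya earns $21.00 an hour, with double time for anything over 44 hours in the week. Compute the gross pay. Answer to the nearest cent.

$1543.50

Mon: 7:33 AM–6:09 PM = 10 h 36 min
Tue: 7:56 AM–4:07 PM = 8 h 11 min
Wed: 7:48 AM–7:24 PM = 11 h 36 min
Thu: 11:02 AM–6:13 PM = 7 h 11 min
Fri: 11:11 AM–10:36 PM = 11 h 25 min
Sat: 8:33 AM–6:19 PM = 9 h 46 min
Total worked: 58 h 45 min = 3525 min.
Regular 44 h 0 min = 2640 min at $21.00/h; overtime 14 h 45 min = 885 min at $42.00/h.
Pay = (2640 × $21.00 + 885 × $42.00) ÷ 60 = $1543.50.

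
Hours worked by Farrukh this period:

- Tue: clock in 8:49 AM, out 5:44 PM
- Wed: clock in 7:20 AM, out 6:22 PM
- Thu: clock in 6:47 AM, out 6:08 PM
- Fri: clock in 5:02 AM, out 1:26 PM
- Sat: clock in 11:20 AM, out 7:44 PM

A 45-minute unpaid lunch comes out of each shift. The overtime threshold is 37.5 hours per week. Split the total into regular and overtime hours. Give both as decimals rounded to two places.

Regular 37.50 hours, overtime 6.85 hours

Tue: 8:49 AM–5:44 PM = 8 h 55 min; less 45 min break → 8 h 10 min
Wed: 7:20 AM–6:22 PM = 11 h 2 min; less 45 min break → 10 h 17 min
Thu: 6:47 AM–6:08 PM = 11 h 21 min; less 45 min break → 10 h 36 min
Fri: 5:02 AM–1:26 PM = 8 h 24 min; less 45 min break → 7 h 39 min
Sat: 11:20 AM–7:44 PM = 8 h 24 min; less 45 min break → 7 h 39 min
Total worked: 44 h 21 min = 44.35 h.
Threshold 37.5 h → overtime 6 h 51 min, regular 37 h 30 min.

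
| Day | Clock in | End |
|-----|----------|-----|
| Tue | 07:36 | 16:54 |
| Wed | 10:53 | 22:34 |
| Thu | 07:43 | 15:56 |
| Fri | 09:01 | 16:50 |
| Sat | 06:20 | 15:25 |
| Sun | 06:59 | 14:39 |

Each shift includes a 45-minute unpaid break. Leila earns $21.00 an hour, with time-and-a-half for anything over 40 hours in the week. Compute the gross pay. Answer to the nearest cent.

Tue: 07:36–16:54 = 9 h 18 min; less 45 min break → 8 h 33 min
Wed: 10:53–22:34 = 11 h 41 min; less 45 min break → 10 h 56 min
Thu: 07:43–15:56 = 8 h 13 min; less 45 min break → 7 h 28 min
Fri: 09:01–16:50 = 7 h 49 min; less 45 min break → 7 h 4 min
Sat: 06:20–15:25 = 9 h 5 min; less 45 min break → 8 h 20 min
Sun: 06:59–14:39 = 7 h 40 min; less 45 min break → 6 h 55 min
Total worked: 49 h 16 min = 2956 min.
Regular 40 h 0 min = 2400 min at $21.00/h; overtime 9 h 16 min = 556 min at $31.50/h.
Pay = (2400 × $21.00 + 556 × $31.50) ÷ 60 = $1131.90.

$1131.90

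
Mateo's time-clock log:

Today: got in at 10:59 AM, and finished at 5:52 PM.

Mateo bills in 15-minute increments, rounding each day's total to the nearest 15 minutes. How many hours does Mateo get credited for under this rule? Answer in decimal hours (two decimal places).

Today: 10:59 AM–5:52 PM = 6 h 53 min → rounds to 7 h 0 min

7.00 hours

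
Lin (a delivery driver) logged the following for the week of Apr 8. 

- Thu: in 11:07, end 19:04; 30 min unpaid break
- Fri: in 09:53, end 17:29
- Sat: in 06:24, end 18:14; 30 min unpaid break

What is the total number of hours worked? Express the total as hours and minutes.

Thu: 11:07–19:04 = 7 h 57 min; less 30 min break → 7 h 27 min
Fri: 09:53–17:29 = 7 h 36 min
Sat: 06:24–18:14 = 11 h 50 min; less 30 min break → 11 h 20 min
Total: 7 h 27 min + 7 h 36 min + 11 h 20 min = 26 h 23 min.

26 h 23 min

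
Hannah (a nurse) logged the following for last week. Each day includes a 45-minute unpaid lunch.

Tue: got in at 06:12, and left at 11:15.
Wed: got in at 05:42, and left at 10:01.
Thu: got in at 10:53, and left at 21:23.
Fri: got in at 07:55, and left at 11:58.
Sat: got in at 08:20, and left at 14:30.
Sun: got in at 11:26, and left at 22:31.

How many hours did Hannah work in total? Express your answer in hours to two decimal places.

Tue: 06:12–11:15 = 5 h 3 min; less 45 min break → 4 h 18 min
Wed: 05:42–10:01 = 4 h 19 min; less 45 min break → 3 h 34 min
Thu: 10:53–21:23 = 10 h 30 min; less 45 min break → 9 h 45 min
Fri: 07:55–11:58 = 4 h 3 min; less 45 min break → 3 h 18 min
Sat: 08:20–14:30 = 6 h 10 min; less 45 min break → 5 h 25 min
Sun: 11:26–22:31 = 11 h 5 min; less 45 min break → 10 h 20 min
Total: 4 h 18 min + 3 h 34 min + 9 h 45 min + 3 h 18 min + 5 h 25 min + 10 h 20 min = 36 h 40 min.

36.67 hours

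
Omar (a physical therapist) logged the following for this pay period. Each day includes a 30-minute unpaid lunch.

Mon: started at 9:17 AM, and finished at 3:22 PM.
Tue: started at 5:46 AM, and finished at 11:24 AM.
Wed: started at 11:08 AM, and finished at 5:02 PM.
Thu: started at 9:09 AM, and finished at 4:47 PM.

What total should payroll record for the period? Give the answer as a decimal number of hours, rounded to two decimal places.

23.25 hours

Mon: 9:17 AM–3:22 PM = 6 h 5 min; less 30 min break → 5 h 35 min
Tue: 5:46 AM–11:24 AM = 5 h 38 min; less 30 min break → 5 h 8 min
Wed: 11:08 AM–5:02 PM = 5 h 54 min; less 30 min break → 5 h 24 min
Thu: 9:09 AM–4:47 PM = 7 h 38 min; less 30 min break → 7 h 8 min
Total: 5 h 35 min + 5 h 8 min + 5 h 24 min + 7 h 8 min = 23 h 15 min.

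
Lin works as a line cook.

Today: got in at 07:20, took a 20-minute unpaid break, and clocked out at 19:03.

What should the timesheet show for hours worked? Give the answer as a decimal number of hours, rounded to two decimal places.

Today: 07:20–19:03 = 11 h 43 min; less 20 min break → 11 h 23 min

11.38 hours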